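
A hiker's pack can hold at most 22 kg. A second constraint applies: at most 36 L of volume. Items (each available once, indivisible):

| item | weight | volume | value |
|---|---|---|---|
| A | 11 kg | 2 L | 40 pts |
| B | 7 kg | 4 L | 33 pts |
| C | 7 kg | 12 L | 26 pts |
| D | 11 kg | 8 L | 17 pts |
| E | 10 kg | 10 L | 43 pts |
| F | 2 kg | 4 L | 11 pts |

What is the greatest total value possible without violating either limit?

87 pts

Feasible sets respecting both limits:
- B+E+F: weight 19, volume 18, value 87
- A+B+F: weight 20, volume 10, value 84
- A+E: weight 21, volume 12, value 83
- C+E+F: weight 19, volume 26, value 80
Best: 87 pts.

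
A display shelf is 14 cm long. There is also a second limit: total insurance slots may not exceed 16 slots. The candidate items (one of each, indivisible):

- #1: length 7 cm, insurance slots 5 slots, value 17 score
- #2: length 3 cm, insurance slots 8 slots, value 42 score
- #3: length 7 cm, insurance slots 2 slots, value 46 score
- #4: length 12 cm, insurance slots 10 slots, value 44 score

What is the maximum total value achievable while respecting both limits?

88 score

Feasible sets respecting both limits:
- #2+#3: length 10, insurance slots 10, value 88
- #1+#3: length 14, insurance slots 7, value 63
- #1+#2: length 10, insurance slots 13, value 59
- #3: length 7, insurance slots 2, value 46
Best: 88 score.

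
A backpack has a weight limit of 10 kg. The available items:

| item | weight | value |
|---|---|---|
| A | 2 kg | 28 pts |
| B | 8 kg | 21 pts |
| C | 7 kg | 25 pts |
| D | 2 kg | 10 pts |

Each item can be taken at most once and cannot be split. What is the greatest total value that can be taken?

Check high-value combinations within 10 kg:
- A+C: weight 2+7=9, value 28+25=53
- A+B: weight 2+8=10, value 28+21=49
- A+D: weight 2+2=4, value 28+10=38
- C+D: weight 7+2=9, value 25+10=35
- B+D: weight 8+2=10, value 21+10=31
Best: 53 pts.

53 pts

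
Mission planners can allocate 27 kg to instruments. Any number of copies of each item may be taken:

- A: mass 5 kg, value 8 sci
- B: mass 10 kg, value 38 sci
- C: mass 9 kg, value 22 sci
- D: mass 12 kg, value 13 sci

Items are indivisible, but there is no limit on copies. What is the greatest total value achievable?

84 sci

Best value-per-unit is B at 38/10; filling with it alone gives 2×38 = 76.
Optimal mix: 1×A + 2×B → mass 25, value 84.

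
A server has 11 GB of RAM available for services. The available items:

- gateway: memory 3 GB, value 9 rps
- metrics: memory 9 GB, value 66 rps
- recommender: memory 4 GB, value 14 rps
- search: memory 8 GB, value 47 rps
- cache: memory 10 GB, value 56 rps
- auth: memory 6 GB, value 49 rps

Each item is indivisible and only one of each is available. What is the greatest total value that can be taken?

66 rps

Check high-value combinations within 11 GB:
- metrics: memory 9, value 66
- recommender+auth: memory 4+6=10, value 14+49=63
- gateway+auth: memory 3+6=9, value 9+49=58
- cache: memory 10, value 56
- gateway+search: memory 3+8=11, value 9+47=56
Best: 66 rps.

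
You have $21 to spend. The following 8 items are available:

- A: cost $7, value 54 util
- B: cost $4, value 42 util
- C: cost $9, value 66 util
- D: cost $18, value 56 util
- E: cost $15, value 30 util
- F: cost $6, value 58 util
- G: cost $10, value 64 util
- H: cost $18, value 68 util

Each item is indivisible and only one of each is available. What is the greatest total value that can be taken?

Check high-value combinations within $21:
- B+C+F: cost 4+9+6=19, value 42+66+58=166
- B+F+G: cost 4+6+10=20, value 42+58+64=164
- A+B+C: cost 7+4+9=20, value 54+42+66=162
Best: 166 util.

166 util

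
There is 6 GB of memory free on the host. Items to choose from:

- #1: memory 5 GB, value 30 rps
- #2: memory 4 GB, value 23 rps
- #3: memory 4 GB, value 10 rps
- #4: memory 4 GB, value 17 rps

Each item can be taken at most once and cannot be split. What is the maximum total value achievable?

30 rps

Check high-value combinations within 6 GB:
- #1: memory 5, value 30
- #2: memory 4, value 23
- #4: memory 4, value 17
- #3: memory 4, value 10
Best: 30 rps.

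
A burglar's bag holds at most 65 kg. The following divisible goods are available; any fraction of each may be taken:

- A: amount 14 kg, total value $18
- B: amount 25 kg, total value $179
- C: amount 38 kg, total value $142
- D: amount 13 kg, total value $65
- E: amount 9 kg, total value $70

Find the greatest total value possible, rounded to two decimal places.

Take in order of value per unit:
- E (70/9 per unit): all 9 → value 70, running total 70.00
- B (179/25 per unit): all 25 → value 179, running total 249.00
- D (65/13 per unit): all 13 → value 65, running total 314.00
- C (142/38 per unit): 18 of 38 → value 18×142/38 = 67.2632, running total 381.26
Total 381.26.

381.26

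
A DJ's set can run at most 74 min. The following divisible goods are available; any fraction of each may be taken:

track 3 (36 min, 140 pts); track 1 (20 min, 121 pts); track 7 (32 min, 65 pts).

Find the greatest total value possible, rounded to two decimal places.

297.56

Take in order of value per unit:
- track 1 (121/20 per unit): all 20 → value 121, running total 121.00
- track 3 (140/36 per unit): all 36 → value 140, running total 261.00
- track 7 (65/32 per unit): 18 of 32 → value 18×65/32 = 36.5625, running total 297.56
Total 297.56.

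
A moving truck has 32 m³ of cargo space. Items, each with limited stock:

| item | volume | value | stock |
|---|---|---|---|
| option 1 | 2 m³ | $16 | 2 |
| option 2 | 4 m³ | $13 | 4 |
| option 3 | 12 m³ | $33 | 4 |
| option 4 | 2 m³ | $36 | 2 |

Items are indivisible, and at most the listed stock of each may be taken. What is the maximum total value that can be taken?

Best selections within volume 32 and stock limits:
- 2×option 1 + 3×option 2 + 1×option 3 + 2×option 4: volume 32, value 176
- 2×option 1 + 2×option 3 + 2×option 4: volume 32, value 170
- 2×option 1 + 2×option 2 + 1×option 3 + 2×option 4: volume 28, value 163
Best: $176.

$176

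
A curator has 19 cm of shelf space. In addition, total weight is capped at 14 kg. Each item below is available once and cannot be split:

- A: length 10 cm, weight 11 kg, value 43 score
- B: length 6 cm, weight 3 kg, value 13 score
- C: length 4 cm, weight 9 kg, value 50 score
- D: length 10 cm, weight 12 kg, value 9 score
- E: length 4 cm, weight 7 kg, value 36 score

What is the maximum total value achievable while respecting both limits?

Feasible sets respecting both limits:
- B+C: length 10, weight 12, value 63
- A+B: length 16, weight 14, value 56
- C: length 4, weight 9, value 50
Best: 63 score.

63 score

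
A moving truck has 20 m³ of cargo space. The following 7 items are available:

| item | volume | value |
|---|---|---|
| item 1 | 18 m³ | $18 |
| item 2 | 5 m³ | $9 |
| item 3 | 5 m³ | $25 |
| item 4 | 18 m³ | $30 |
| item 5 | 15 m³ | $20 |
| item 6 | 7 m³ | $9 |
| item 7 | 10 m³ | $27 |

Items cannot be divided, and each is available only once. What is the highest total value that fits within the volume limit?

Check high-value combinations within 20 m³:
- item 2+item 3+item 7: volume 5+5+10=20, value 9+25+27=61
- item 3+item 7: volume 5+10=15, value 25+27=52
- item 3+item 5: volume 5+15=20, value 25+20=45
Best: $61.

$61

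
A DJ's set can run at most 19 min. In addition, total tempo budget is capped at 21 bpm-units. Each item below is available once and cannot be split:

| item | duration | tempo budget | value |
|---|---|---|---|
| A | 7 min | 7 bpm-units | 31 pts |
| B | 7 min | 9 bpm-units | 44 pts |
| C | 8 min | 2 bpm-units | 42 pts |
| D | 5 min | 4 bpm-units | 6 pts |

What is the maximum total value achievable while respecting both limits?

86 pts

Feasible sets respecting both limits:
- B+C: duration 15, tempo budget 11, value 86
- A+B+D: duration 19, tempo budget 20, value 81
- A+B: duration 14, tempo budget 16, value 75
- A+C: duration 15, tempo budget 9, value 73
Best: 86 pts.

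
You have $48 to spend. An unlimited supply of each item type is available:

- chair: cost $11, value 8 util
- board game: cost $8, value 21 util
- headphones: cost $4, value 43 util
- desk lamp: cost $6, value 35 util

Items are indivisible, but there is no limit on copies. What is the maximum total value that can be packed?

Best value-per-unit is headphones at 43/4, and filling with it alone uses cost 12×4=48. No mix of the others beats 12×43 = 516.

516 util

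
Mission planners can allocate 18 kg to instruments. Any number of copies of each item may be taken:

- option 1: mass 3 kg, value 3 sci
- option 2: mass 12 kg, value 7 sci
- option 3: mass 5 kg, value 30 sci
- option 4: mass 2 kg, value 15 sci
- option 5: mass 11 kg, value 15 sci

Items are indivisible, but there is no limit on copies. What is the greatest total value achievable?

Best value-per-unit is option 4 at 15/2, and filling with it alone uses mass 9×2=18. No mix of the others beats 9×15 = 135.

135 sci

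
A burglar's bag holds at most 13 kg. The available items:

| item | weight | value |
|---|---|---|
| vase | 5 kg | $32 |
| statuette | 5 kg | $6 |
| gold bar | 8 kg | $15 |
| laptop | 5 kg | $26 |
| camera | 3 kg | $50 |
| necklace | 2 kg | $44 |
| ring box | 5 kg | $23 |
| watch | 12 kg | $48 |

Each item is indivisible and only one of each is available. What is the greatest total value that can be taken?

$126

Check high-value combinations within 13 kg:
- vase+camera+necklace: weight 5+3+2=10, value 32+50+44=126
- laptop+camera+necklace: weight 5+3+2=10, value 26+50+44=120
- camera+necklace+ring box: weight 3+2+5=10, value 50+44+23=117
Best: $126.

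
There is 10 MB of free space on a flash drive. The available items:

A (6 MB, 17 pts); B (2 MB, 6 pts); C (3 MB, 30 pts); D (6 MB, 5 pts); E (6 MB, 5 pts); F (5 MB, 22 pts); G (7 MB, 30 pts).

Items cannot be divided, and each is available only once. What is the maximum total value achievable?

This is a 0/1 knapsack; check combinations near the capacity.
- C+G: size 3+7=10, value 30+30=60
- B+C+F: size 2+3+5=10, value 6+30+22=58
- C+F: size 3+5=8, value 30+22=52
- A+C: size 6+3=9, value 17+30=47
Best: 60 pts.

60 pts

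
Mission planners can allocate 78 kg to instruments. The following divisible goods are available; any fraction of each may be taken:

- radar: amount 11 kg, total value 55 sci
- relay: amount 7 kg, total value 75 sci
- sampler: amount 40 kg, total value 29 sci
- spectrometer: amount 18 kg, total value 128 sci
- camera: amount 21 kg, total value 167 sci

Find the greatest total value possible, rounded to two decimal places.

440.23

Take in order of value per unit:
- relay (75/7 per unit): all 7 → value 75, running total 75.00
- camera (167/21 per unit): all 21 → value 167, running total 242.00
- spectrometer (128/18 per unit): all 18 → value 128, running total 370.00
- radar (55/11 per unit): all 11 → value 55, running total 425.00
- sampler (29/40 per unit): 21 of 40 → value 21×29/40 = 15.2250, running total 440.23
Total 440.23.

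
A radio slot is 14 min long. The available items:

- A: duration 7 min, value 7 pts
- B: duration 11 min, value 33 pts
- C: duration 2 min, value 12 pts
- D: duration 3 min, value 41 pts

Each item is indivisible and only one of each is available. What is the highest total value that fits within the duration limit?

74 pts

This is a 0/1 knapsack; check combinations near the capacity.
- B+D: duration 11+3=14, value 33+41=74
- A+C+D: duration 7+2+3=12, value 7+12+41=60
- C+D: duration 2+3=5, value 12+41=53
- A+D: duration 7+3=10, value 7+41=48
- B+C: duration 11+2=13, value 33+12=45
Best: 74 pts.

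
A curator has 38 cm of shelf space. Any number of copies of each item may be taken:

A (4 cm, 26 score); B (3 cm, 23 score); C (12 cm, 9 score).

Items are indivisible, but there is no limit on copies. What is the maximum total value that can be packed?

282 score

Best value-per-unit is B at 23/3; filling with it alone gives 12×23 = 276.
Optimal mix: 2×A + 10×B → length 38, value 282.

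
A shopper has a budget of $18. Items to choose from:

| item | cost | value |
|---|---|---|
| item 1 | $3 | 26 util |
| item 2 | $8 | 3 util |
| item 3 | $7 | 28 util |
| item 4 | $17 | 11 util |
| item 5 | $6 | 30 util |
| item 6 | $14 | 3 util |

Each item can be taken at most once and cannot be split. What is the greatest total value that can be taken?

Check high-value combinations within $18:
- item 1+item 3+item 5: cost 3+7+6=16, value 26+28+30=84
- item 1+item 2+item 5: cost 3+8+6=17, value 26+3+30=59
- item 3+item 5: cost 7+6=13, value 28+30=58
Best: 84 util.

84 util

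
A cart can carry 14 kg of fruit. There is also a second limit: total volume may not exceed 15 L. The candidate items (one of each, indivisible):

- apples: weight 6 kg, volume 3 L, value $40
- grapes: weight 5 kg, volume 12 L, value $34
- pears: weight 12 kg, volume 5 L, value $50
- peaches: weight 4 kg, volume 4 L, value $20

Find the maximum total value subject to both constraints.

$74

Feasible sets respecting both limits:
- apples+grapes: weight 11, volume 15, value 74
- apples+peaches: weight 10, volume 7, value 60
- pears: weight 12, volume 5, value 50
- apples: weight 6, volume 3, value 40
Best: $74.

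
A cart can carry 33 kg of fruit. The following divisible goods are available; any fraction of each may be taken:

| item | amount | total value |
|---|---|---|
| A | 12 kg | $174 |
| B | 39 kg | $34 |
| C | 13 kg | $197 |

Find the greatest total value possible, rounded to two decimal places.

377.97

Take in order of value per unit:
- C (197/13 per unit): all 13 → value 197, running total 197.00
- A (174/12 per unit): all 12 → value 174, running total 371.00
- B (34/39 per unit): 8 of 39 → value 8×34/39 = 6.9744, running total 377.97
Total 377.97.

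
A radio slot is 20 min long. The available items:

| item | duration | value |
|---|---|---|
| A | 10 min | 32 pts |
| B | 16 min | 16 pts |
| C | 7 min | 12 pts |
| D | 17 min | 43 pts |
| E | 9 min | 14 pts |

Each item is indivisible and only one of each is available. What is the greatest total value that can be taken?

46 pts

Check high-value combinations within 20 min:
- A+E: duration 10+9=19, value 32+14=46
- A+C: duration 10+7=17, value 32+12=44
- D: duration 17, value 43
- A: duration 10, value 32
- C+E: duration 7+9=16, value 12+14=26
Best: 46 pts.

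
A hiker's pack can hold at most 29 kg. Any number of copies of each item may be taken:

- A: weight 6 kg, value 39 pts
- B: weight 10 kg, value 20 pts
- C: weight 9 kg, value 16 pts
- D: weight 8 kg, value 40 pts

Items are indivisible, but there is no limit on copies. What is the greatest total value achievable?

158 pts

Best value-per-unit is A at 39/6; filling with it alone gives 4×39 = 156.
Optimal mix: 2×A + 2×D → weight 28, value 158.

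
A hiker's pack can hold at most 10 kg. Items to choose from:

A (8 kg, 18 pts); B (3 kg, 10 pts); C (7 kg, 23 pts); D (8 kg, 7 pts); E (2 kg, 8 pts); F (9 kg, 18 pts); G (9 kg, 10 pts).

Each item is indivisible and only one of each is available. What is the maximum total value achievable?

Check high-value combinations within 10 kg:
- B+C: weight 3+7=10, value 10+23=33
- C+E: weight 7+2=9, value 23+8=31
- A+E: weight 8+2=10, value 18+8=26
Best: 33 pts.

33 pts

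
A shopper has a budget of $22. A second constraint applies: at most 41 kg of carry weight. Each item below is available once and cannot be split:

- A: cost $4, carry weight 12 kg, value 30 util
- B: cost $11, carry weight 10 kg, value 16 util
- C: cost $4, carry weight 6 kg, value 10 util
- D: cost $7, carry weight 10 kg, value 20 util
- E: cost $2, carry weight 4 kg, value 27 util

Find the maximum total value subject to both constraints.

Feasible sets respecting both limits:
- A+C+D+E: cost 17, carry weight 32, value 87
- A+B+C+E: cost 21, carry weight 32, value 83
- A+D+E: cost 13, carry weight 26, value 77
- A+B+E: cost 17, carry weight 26, value 73
Best: 87 util.

87 util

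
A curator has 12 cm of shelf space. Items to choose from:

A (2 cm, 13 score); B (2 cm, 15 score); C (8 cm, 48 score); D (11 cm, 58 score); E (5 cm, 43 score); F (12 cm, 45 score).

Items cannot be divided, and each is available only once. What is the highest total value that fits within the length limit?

76 score

This is a 0/1 knapsack; check combinations near the capacity.
- A+B+C: length 2+2+8=12, value 13+15+48=76
- A+B+E: length 2+2+5=9, value 13+15+43=71
- B+C: length 2+8=10, value 15+48=63
- A+C: length 2+8=10, value 13+48=61
Best: 76 score.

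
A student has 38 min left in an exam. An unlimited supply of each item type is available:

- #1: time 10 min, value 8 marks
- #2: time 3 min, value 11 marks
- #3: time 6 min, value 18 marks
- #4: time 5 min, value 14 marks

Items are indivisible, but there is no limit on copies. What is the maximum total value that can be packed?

Best value-per-unit is #2 at 11/3; filling with it alone gives 12×11 = 132.
Optimal mix: 11×#2 + 1×#4 → time 38, value 135.

135 marks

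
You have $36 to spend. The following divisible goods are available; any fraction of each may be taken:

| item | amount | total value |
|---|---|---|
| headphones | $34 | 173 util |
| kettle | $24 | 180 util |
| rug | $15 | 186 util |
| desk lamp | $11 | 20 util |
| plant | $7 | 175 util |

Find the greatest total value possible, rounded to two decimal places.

466.00

Take in order of value per unit:
- plant (175/7 per unit): all 7 → value 175, running total 175.00
- rug (186/15 per unit): all 15 → value 186, running total 361.00
- kettle (180/24 per unit): 14 of 24 → value 14×180/24 = 105.0000, running total 466.00
Total 466.00.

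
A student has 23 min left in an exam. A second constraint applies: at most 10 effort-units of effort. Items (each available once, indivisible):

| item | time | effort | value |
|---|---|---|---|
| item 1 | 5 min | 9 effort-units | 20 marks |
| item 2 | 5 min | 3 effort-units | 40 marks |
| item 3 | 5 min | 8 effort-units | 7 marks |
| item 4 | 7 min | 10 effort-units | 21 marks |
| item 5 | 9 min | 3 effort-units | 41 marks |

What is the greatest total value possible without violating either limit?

81 marks

Feasible sets respecting both limits:
- item 2+item 5: time 14, effort 6, value 81
- item 5: time 9, effort 3, value 41
- item 2: time 5, effort 3, value 40
Best: 81 marks.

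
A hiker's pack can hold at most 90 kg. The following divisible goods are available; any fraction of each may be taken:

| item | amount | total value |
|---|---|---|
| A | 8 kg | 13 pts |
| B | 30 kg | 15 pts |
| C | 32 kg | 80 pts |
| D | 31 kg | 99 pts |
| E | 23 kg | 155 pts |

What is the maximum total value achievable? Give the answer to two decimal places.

Take in order of value per unit:
- E (155/23 per unit): all 23 → value 155, running total 155.00
- D (99/31 per unit): all 31 → value 99, running total 254.00
- C (80/32 per unit): all 32 → value 80, running total 334.00
- A (13/8 per unit): 4 of 8 → value 4×13/8 = 6.5000, running total 340.50
Total 340.50.

340.50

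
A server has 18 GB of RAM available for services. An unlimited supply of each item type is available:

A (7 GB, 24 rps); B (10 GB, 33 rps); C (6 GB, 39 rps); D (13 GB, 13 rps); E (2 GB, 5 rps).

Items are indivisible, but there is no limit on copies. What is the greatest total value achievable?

Best value-per-unit is C at 39/6, and filling with it alone uses memory 3×6=18. No mix of the others beats 3×39 = 117.

117 rps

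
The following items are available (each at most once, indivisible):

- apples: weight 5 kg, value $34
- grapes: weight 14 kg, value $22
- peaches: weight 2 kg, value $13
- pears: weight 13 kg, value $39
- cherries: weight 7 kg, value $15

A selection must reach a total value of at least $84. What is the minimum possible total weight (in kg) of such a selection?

Subsets with value ≥ 84, sorted by total weight:
- apples+peaches+pears: weight 20, value 86
- apples+pears+cherries: weight 25, value 88
Minimum weight: 20 kg.

20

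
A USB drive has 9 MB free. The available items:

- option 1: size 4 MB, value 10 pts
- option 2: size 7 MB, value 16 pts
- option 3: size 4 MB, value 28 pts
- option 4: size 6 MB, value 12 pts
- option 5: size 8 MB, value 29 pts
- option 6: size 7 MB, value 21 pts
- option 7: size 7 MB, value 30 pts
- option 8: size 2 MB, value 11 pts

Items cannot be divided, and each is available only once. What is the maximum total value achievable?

Check high-value combinations within 9 MB:
- option 7+option 8: size 7+2=9, value 30+11=41
- option 3+option 8: size 4+2=6, value 28+11=39
- option 1+option 3: size 4+4=8, value 10+28=38
- option 6+option 8: size 7+2=9, value 21+11=32
- option 7: size 7, value 30
Best: 41 pts.

41 pts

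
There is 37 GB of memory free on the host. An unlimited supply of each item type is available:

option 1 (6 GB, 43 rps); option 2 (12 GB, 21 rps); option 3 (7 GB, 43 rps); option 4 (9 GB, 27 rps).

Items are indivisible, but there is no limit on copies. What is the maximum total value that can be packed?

258 rps

Best value-per-unit is option 1 at 43/6, and filling with it alone uses memory 6×6=36. No mix of the others beats 6×43 = 258.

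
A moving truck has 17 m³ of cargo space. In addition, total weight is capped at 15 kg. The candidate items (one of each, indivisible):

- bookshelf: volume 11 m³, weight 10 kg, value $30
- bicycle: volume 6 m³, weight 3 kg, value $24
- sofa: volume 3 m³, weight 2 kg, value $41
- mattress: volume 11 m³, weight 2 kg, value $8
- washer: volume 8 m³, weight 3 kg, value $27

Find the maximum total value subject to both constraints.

$92

Feasible sets respecting both limits:
- bicycle+sofa+washer: volume 17, weight 8, value 92
- bookshelf+sofa: volume 14, weight 12, value 71
- sofa+washer: volume 11, weight 5, value 68
- bicycle+sofa: volume 9, weight 5, value 65
Best: $92.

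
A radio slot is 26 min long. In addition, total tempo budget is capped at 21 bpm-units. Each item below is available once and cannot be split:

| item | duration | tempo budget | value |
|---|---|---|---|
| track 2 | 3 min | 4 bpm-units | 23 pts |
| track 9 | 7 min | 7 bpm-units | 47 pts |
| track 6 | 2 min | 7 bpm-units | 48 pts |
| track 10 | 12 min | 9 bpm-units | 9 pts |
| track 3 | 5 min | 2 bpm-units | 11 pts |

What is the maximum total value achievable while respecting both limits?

129 pts

Feasible sets respecting both limits:
- track 2+track 9+track 6+track 3: duration 17, tempo budget 20, value 129
- track 2+track 9+track 6: duration 12, tempo budget 18, value 118
- track 9+track 6+track 3: duration 14, tempo budget 16, value 106
- track 9+track 6: duration 9, tempo budget 14, value 95
Best: 129 pts.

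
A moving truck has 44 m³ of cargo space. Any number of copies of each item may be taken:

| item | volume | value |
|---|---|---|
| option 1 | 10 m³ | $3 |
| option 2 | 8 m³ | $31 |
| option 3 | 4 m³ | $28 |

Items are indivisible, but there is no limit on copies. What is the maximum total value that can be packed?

Best value-per-unit is option 3 at 28/4, and filling with it alone uses volume 11×4=44. No mix of the others beats 11×28 = 308.

$308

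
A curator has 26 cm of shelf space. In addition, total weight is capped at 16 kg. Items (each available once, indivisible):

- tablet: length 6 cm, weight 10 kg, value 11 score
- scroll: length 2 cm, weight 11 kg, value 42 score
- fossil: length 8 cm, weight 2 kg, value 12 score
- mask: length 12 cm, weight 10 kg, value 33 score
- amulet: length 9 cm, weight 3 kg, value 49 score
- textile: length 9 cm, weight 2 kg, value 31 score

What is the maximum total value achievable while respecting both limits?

122 score

Feasible sets respecting both limits:
- scroll+amulet+textile: length 20, weight 16, value 122
- scroll+fossil+amulet: length 19, weight 16, value 103
- fossil+amulet+textile: length 26, weight 7, value 92
- scroll+amulet: length 11, weight 14, value 91
Best: 122 score.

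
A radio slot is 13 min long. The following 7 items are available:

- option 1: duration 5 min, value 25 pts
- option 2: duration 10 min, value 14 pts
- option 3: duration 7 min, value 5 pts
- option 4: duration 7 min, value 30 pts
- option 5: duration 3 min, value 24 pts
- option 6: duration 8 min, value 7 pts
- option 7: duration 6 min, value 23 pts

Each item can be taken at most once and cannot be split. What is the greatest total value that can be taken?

This is a 0/1 knapsack; check combinations near the capacity.
- option 1+option 4: duration 5+7=12, value 25+30=55
- option 4+option 5: duration 7+3=10, value 30+24=54
- option 4+option 7: duration 7+6=13, value 30+23=53
Best: 55 pts.

55 pts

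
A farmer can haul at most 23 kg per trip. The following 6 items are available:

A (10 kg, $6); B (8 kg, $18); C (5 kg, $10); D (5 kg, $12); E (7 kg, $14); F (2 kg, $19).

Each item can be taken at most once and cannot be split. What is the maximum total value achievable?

$63

Check high-value combinations within 23 kg:
- B+D+E+F: weight 8+5+7+2=22, value 18+12+14+19=63
- B+C+E+F: weight 8+5+7+2=22, value 18+10+14+19=61
- B+C+D+F: weight 8+5+5+2=20, value 18+10+12+19=59
- C+D+E+F: weight 5+5+7+2=19, value 10+12+14+19=55
- B+E+F: weight 8+7+2=17, value 18+14+19=51
Best: $63.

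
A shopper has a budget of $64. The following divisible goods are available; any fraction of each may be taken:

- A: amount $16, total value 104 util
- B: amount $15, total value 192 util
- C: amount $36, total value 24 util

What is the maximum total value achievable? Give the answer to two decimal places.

Take in order of value per unit:
- B (192/15 per unit): all 15 → value 192, running total 192.00
- A (104/16 per unit): all 16 → value 104, running total 296.00
- C (24/36 per unit): 33 of 36 → value 33×24/36 = 22.0000, running total 318.00
Total 318.00.

318.00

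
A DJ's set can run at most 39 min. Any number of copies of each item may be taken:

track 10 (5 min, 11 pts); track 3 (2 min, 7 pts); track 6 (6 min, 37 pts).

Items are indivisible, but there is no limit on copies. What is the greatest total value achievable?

229 pts

Best value-per-unit is track 6 at 37/6; filling with it alone gives 6×37 = 222.
Optimal mix: 1×track 3 + 6×track 6 → duration 38, value 229.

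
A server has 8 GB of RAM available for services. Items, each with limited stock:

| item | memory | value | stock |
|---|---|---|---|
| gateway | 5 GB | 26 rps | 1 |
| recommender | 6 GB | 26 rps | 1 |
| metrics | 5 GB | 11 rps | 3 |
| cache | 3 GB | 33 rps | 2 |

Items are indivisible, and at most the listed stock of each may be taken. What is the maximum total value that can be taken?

Top feasible selections:
- 2×cache: memory 6, value 66
- 1×gateway + 1×cache: memory 8, value 59
Best: 66 rps.

66 rps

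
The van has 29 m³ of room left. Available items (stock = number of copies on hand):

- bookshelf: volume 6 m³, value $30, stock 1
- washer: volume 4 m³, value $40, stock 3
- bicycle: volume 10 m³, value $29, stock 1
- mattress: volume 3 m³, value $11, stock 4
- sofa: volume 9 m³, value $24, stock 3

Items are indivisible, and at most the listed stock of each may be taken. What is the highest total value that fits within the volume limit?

$183

Top feasible selections:
- 1×bookshelf + 3×washer + 3×mattress: volume 27, value 183
- 1×bookshelf + 3×washer + 1×bicycle: volume 28, value 179
- 1×bookshelf + 3×washer + 1×sofa: volume 27, value 174
- 1×bookshelf + 3×washer + 2×mattress: volume 24, value 172
Best: $183.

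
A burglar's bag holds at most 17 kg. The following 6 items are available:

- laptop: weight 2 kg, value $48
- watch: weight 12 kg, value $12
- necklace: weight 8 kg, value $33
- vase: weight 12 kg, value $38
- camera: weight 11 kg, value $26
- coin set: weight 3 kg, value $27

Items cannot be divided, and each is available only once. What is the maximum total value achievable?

Check high-value combinations within 17 kg:
- laptop+vase+coin set: weight 2+12+3=17, value 48+38+27=113
- laptop+necklace+coin set: weight 2+8+3=13, value 48+33+27=108
- laptop+camera+coin set: weight 2+11+3=16, value 48+26+27=101
Best: $113.

$113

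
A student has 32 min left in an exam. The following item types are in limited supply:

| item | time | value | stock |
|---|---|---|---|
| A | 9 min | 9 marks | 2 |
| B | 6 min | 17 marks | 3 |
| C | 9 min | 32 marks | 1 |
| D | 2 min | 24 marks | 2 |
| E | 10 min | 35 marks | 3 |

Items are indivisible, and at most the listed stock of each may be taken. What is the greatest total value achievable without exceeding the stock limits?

Best selections within time 32 and stock limits:
- 1×B + 2×D + 2×E: time 30, value 135
- 3×B + 2×D + 1×E: time 32, value 134
- 1×B + 1×C + 2×D + 1×E: time 29, value 132
Best: 135 marks.

135 marks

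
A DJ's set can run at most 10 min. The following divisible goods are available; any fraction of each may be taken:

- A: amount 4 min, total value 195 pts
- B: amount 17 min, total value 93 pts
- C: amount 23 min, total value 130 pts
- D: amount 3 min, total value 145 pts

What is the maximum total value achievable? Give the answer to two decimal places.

Take in order of value per unit:
- A (195/4 per unit): all 4 → value 195, running total 195.00
- D (145/3 per unit): all 3 → value 145, running total 340.00
- C (130/23 per unit): 3 of 23 → value 3×130/23 = 16.9565, running total 356.96
Total 356.96.

356.96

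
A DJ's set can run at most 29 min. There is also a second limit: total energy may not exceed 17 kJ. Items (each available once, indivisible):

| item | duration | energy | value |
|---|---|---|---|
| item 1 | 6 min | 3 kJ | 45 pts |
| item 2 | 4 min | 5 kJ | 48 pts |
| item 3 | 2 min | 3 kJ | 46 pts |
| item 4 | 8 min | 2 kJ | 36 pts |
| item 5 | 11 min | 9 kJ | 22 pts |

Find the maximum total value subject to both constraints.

175 pts

Feasible sets respecting both limits:
- item 1+item 2+item 3+item 4: duration 20, energy 13, value 175
- item 1+item 3+item 4+item 5: duration 27, energy 17, value 149
- item 1+item 2+item 3: duration 12, energy 11, value 139
Best: 175 pts.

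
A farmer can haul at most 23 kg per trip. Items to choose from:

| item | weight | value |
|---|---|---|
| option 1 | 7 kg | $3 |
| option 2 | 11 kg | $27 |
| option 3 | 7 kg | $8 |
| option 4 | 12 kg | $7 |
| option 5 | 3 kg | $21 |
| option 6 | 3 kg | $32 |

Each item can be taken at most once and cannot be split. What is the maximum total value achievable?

Check high-value combinations within 23 kg:
- option 2+option 5+option 6: weight 11+3+3=17, value 27+21+32=80
- option 2+option 3+option 6: weight 11+7+3=21, value 27+8+32=67
- option 1+option 3+option 5+option 6: weight 7+7+3+3=20, value 3+8+21+32=64
Best: $80.

$80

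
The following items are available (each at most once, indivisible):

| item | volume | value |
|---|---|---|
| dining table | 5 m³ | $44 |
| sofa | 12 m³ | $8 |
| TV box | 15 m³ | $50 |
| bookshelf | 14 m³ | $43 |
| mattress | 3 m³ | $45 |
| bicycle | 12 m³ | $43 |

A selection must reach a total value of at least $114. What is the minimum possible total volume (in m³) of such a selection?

Subsets with value ≥ 114, sorted by total volume:
- dining table+mattress+bicycle: volume 20, value 132
- dining table+bookshelf+mattress: volume 22, value 132
- dining table+TV box+mattress: volume 23, value 139
- bookshelf+mattress+bicycle: volume 29, value 131
Minimum volume: 20 m³.

20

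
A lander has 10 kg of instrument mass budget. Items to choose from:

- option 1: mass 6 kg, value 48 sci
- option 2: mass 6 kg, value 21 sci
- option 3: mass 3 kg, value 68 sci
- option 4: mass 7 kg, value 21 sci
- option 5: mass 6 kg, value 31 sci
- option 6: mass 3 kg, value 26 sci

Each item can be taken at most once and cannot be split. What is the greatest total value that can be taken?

Check high-value combinations within 10 kg:
- option 1+option 3: mass 6+3=9, value 48+68=116
- option 3+option 5: mass 3+6=9, value 68+31=99
- option 3+option 6: mass 3+3=6, value 68+26=94
- option 2+option 3: mass 6+3=9, value 21+68=89
- option 3+option 4: mass 3+7=10, value 68+21=89
Best: 116 sci.

116 sci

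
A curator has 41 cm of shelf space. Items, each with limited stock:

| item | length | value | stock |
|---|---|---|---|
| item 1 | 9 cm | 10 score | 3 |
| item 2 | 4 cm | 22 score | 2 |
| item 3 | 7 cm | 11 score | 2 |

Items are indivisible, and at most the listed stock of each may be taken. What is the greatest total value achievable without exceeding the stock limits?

86 score

Top feasible selections:
- 2×item 1 + 2×item 2 + 2×item 3: length 40, value 86
- 1×item 1 + 2×item 2 + 2×item 3: length 31, value 76
- 2×item 1 + 2×item 2 + 1×item 3: length 33, value 75
- 3×item 1 + 2×item 2: length 35, value 74
Best: 86 score.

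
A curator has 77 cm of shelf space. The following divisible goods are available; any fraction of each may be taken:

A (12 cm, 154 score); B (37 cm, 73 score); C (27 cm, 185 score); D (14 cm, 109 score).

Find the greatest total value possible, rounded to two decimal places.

495.35

Take in order of value per unit:
- A (154/12 per unit): all 12 → value 154, running total 154.00
- D (109/14 per unit): all 14 → value 109, running total 263.00
- C (185/27 per unit): all 27 → value 185, running total 448.00
- B (73/37 per unit): 24 of 37 → value 24×73/37 = 47.3514, running total 495.35
Total 495.35.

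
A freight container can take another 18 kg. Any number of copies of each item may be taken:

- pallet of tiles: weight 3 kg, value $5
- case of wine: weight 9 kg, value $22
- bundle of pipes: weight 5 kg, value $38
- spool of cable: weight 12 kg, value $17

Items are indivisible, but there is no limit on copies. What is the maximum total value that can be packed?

$119

Best value-per-unit is bundle of pipes at 38/5; filling with it alone gives 3×38 = 114.
Optimal mix: 1×pallet of tiles + 3×bundle of pipes → weight 18, value 119.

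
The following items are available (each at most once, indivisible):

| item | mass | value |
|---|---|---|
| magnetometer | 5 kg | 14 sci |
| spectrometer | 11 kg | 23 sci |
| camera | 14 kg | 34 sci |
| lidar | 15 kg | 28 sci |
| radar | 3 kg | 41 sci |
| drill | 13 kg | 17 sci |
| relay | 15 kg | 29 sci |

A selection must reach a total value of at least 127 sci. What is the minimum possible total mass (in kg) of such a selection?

Subsets with value ≥ 127, sorted by total mass:
- spectrometer+camera+radar+relay: mass 43, value 127
- magnetometer+spectrometer+camera+radar+drill: mass 46, value 129
- camera+lidar+radar+relay: mass 47, value 132
Minimum mass: 43 kg.

43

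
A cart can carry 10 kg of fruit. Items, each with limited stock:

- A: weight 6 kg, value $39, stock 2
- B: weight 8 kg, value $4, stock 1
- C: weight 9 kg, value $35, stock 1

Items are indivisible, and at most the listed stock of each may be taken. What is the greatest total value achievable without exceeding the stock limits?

$39

Top feasible selections:
- 1×A: weight 6, value 39
- 1×C: weight 9, value 35
- 1×B: weight 8, value 4
Best: $39.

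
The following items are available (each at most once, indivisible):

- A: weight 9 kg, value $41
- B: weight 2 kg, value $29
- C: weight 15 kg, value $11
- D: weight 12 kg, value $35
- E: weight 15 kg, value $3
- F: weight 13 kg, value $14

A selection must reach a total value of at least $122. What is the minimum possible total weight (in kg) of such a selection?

51

Subsets with value ≥ 122, sorted by total weight:
- A+B+C+D+F: weight 51, value 130
- A+B+D+E+F: weight 51, value 122
- A+B+C+D+E+F: weight 66, value 133
Minimum weight: 51 kg.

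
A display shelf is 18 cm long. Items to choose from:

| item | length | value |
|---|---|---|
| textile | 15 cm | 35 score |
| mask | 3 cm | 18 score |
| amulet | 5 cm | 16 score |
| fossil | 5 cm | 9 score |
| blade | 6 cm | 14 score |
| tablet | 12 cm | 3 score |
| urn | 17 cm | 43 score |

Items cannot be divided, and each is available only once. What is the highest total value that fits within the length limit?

53 score

Check high-value combinations within 18 cm:
- textile+mask: length 15+3=18, value 35+18=53
- mask+amulet+blade: length 3+5+6=14, value 18+16+14=48
- mask+amulet+fossil: length 3+5+5=13, value 18+16+9=43
- urn: length 17, value 43
Best: 53 score.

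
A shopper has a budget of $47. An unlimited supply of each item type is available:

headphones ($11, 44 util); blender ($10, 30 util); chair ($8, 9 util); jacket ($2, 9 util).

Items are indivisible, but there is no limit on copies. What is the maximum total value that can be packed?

207 util

Best value-per-unit is jacket at 9/2, and filling with it alone uses cost 23×2=46. No mix of the others beats 23×9 = 207.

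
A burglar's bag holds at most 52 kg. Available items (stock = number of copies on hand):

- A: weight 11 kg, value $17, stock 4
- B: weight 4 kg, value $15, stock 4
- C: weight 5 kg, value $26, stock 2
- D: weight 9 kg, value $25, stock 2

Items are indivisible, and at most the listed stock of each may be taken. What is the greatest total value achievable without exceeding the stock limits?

Best selections within weight 52 and stock limits:
- 1×A + 3×B + 2×C + 2×D: weight 51, value 164
- 4×B + 2×C + 2×D: weight 44, value 162
Best: $164.

$164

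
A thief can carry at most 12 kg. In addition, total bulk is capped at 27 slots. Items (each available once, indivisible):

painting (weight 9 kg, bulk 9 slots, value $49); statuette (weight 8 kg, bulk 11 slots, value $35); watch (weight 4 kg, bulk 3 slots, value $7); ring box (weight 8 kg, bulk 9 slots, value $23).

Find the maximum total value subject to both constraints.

Feasible sets respecting both limits:
- painting: weight 9, bulk 9, value 49
- statuette+watch: weight 12, bulk 14, value 42
- statuette: weight 8, bulk 11, value 35
Best: $49.

$49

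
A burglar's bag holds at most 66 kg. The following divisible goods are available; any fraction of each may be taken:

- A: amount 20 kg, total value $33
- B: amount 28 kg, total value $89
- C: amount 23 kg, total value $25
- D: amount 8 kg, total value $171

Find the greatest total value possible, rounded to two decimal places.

Take in order of value per unit:
- D (171/8 per unit): all 8 → value 171, running total 171.00
- B (89/28 per unit): all 28 → value 89, running total 260.00
- A (33/20 per unit): all 20 → value 33, running total 293.00
- C (25/23 per unit): 10 of 23 → value 10×25/23 = 10.8696, running total 303.87
Total 303.87.

303.87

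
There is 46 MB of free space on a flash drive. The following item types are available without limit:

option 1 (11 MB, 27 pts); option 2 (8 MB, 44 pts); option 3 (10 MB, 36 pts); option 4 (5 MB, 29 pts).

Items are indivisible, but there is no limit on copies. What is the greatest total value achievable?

Best value-per-unit is option 4 at 29/5; filling with it alone gives 9×29 = 261.
Optimal mix: 2×option 2 + 6×option 4 → size 46, value 262.

262 pts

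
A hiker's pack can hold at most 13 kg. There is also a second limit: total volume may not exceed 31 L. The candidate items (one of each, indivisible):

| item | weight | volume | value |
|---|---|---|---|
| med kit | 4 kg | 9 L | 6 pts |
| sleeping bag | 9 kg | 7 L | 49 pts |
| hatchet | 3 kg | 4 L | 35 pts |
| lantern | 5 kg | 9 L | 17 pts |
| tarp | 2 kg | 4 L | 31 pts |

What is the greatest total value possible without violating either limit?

84 pts

Feasible sets respecting both limits:
- sleeping bag+hatchet: weight 12, volume 11, value 84
- hatchet+lantern+tarp: weight 10, volume 17, value 83
- sleeping bag+tarp: weight 11, volume 11, value 80
Best: 84 pts.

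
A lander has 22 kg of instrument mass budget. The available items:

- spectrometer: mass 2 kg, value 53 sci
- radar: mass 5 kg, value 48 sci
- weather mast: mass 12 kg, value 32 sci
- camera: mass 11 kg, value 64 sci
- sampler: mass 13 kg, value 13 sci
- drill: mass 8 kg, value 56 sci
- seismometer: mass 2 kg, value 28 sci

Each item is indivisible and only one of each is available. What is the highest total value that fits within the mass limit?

Check high-value combinations within 22 kg:
- spectrometer+radar+camera+seismometer: mass 2+5+11+2=20, value 53+48+64+28=193
- spectrometer+radar+drill+seismometer: mass 2+5+8+2=17, value 53+48+56+28=185
- spectrometer+camera+drill: mass 2+11+8=21, value 53+64+56=173
- spectrometer+radar+camera: mass 2+5+11=18, value 53+48+64=165
- spectrometer+radar+weather mast+seismometer: mass 2+5+12+2=21, value 53+48+32+28=161
Best: 193 sci.

193 sci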